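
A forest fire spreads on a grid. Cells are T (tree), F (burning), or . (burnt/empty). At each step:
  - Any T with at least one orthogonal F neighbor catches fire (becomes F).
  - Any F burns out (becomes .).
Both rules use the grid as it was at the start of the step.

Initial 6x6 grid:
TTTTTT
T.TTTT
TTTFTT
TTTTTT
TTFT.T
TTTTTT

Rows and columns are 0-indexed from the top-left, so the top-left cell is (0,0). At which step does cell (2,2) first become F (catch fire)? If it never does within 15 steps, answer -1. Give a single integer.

Step 1: cell (2,2)='F' (+8 fires, +2 burnt)
  -> target ignites at step 1
Step 2: cell (2,2)='.' (+10 fires, +8 burnt)
Step 3: cell (2,2)='.' (+8 fires, +10 burnt)
Step 4: cell (2,2)='.' (+5 fires, +8 burnt)
Step 5: cell (2,2)='.' (+1 fires, +5 burnt)
Step 6: cell (2,2)='.' (+0 fires, +1 burnt)
  fire out at step 6

1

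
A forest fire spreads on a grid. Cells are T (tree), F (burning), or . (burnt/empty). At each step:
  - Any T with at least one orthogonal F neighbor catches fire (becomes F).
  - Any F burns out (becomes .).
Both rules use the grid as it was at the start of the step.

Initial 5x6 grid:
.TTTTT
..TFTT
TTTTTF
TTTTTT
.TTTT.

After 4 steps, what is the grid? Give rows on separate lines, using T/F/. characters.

Step 1: 7 trees catch fire, 2 burn out
  .TTFTT
  ..F.FF
  TTTFF.
  TTTTTF
  .TTTT.
Step 2: 6 trees catch fire, 7 burn out
  .TF.FF
  ......
  TTF...
  TTTFF.
  .TTTT.
Step 3: 5 trees catch fire, 6 burn out
  .F....
  ......
  TF....
  TTF...
  .TTFF.
Step 4: 3 trees catch fire, 5 burn out
  ......
  ......
  F.....
  TF....
  .TF...

......
......
F.....
TF....
.TF...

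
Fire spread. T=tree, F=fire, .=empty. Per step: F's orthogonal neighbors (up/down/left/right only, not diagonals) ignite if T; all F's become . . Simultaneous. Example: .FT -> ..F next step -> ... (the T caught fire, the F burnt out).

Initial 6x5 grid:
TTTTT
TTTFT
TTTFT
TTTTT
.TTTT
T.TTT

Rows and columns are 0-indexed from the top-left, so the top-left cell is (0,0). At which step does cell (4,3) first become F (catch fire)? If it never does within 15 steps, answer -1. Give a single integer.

Step 1: cell (4,3)='T' (+6 fires, +2 burnt)
Step 2: cell (4,3)='F' (+7 fires, +6 burnt)
  -> target ignites at step 2
Step 3: cell (4,3)='.' (+7 fires, +7 burnt)
Step 4: cell (4,3)='.' (+5 fires, +7 burnt)
Step 5: cell (4,3)='.' (+0 fires, +5 burnt)
  fire out at step 5

2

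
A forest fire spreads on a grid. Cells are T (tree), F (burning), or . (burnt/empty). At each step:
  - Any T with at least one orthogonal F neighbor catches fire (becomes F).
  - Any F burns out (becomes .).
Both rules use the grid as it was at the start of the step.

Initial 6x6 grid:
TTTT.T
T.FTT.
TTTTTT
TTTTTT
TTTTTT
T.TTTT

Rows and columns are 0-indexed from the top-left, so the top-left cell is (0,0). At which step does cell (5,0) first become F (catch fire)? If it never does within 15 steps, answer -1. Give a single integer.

Step 1: cell (5,0)='T' (+3 fires, +1 burnt)
Step 2: cell (5,0)='T' (+6 fires, +3 burnt)
Step 3: cell (5,0)='T' (+6 fires, +6 burnt)
Step 4: cell (5,0)='T' (+7 fires, +6 burnt)
Step 5: cell (5,0)='T' (+4 fires, +7 burnt)
Step 6: cell (5,0)='F' (+3 fires, +4 burnt)
  -> target ignites at step 6
Step 7: cell (5,0)='.' (+1 fires, +3 burnt)
Step 8: cell (5,0)='.' (+0 fires, +1 burnt)
  fire out at step 8

6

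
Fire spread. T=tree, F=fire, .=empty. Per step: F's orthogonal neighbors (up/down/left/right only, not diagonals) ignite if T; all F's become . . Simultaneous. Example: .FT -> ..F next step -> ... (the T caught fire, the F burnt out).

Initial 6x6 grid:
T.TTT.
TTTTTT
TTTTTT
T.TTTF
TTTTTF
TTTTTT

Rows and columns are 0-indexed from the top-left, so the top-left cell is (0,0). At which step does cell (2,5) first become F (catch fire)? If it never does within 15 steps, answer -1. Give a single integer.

Step 1: cell (2,5)='F' (+4 fires, +2 burnt)
  -> target ignites at step 1
Step 2: cell (2,5)='.' (+5 fires, +4 burnt)
Step 3: cell (2,5)='.' (+5 fires, +5 burnt)
Step 4: cell (2,5)='.' (+5 fires, +5 burnt)
Step 5: cell (2,5)='.' (+5 fires, +5 burnt)
Step 6: cell (2,5)='.' (+5 fires, +5 burnt)
Step 7: cell (2,5)='.' (+1 fires, +5 burnt)
Step 8: cell (2,5)='.' (+1 fires, +1 burnt)
Step 9: cell (2,5)='.' (+0 fires, +1 burnt)
  fire out at step 9

1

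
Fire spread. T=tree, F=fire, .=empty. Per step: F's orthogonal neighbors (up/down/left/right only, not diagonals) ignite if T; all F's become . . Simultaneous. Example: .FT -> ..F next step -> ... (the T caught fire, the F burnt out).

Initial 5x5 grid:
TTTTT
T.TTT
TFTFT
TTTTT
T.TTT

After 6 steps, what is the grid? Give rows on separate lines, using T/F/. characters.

Step 1: 6 trees catch fire, 2 burn out
  TTTTT
  T.TFT
  F.F.F
  TFTFT
  T.TTT
Step 2: 8 trees catch fire, 6 burn out
  TTTFT
  F.F.F
  .....
  F.F.F
  T.TFT
Step 3: 6 trees catch fire, 8 burn out
  FTF.F
  .....
  .....
  .....
  F.F.F
Step 4: 1 trees catch fire, 6 burn out
  .F...
  .....
  .....
  .....
  .....
Step 5: 0 trees catch fire, 1 burn out
  .....
  .....
  .....
  .....
  .....
Step 6: 0 trees catch fire, 0 burn out
  .....
  .....
  .....
  .....
  .....

.....
.....
.....
.....
.....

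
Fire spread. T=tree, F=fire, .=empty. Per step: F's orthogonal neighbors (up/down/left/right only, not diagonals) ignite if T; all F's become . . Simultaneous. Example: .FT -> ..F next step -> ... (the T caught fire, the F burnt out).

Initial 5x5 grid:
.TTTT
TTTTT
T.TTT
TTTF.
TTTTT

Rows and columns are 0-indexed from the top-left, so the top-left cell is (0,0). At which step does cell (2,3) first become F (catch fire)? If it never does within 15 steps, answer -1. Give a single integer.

Step 1: cell (2,3)='F' (+3 fires, +1 burnt)
  -> target ignites at step 1
Step 2: cell (2,3)='.' (+6 fires, +3 burnt)
Step 3: cell (2,3)='.' (+5 fires, +6 burnt)
Step 4: cell (2,3)='.' (+5 fires, +5 burnt)
Step 5: cell (2,3)='.' (+2 fires, +5 burnt)
Step 6: cell (2,3)='.' (+0 fires, +2 burnt)
  fire out at step 6

1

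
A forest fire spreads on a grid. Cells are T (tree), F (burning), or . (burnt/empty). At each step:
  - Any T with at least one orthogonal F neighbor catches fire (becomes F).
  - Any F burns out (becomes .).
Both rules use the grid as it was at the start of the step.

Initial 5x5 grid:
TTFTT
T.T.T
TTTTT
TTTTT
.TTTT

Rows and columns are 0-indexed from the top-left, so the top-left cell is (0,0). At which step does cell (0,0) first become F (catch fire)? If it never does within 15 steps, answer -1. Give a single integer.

Step 1: cell (0,0)='T' (+3 fires, +1 burnt)
Step 2: cell (0,0)='F' (+3 fires, +3 burnt)
  -> target ignites at step 2
Step 3: cell (0,0)='.' (+5 fires, +3 burnt)
Step 4: cell (0,0)='.' (+5 fires, +5 burnt)
Step 5: cell (0,0)='.' (+4 fires, +5 burnt)
Step 6: cell (0,0)='.' (+1 fires, +4 burnt)
Step 7: cell (0,0)='.' (+0 fires, +1 burnt)
  fire out at step 7

2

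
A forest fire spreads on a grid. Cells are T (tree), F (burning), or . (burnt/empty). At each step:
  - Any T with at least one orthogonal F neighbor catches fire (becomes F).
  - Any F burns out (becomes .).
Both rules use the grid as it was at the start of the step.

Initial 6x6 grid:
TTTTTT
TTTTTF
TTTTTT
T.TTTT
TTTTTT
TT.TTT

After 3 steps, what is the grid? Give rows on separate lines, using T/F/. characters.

Step 1: 3 trees catch fire, 1 burn out
  TTTTTF
  TTTTF.
  TTTTTF
  T.TTTT
  TTTTTT
  TT.TTT
Step 2: 4 trees catch fire, 3 burn out
  TTTTF.
  TTTF..
  TTTTF.
  T.TTTF
  TTTTTT
  TT.TTT
Step 3: 5 trees catch fire, 4 burn out
  TTTF..
  TTF...
  TTTF..
  T.TTF.
  TTTTTF
  TT.TTT

TTTF..
TTF...
TTTF..
T.TTF.
TTTTTF
TT.TTT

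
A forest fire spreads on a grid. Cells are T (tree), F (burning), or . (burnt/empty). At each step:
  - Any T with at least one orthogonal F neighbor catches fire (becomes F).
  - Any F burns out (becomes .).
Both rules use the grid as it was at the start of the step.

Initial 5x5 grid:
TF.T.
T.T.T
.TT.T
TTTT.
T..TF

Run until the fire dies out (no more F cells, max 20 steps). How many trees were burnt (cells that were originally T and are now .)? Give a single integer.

Answer: 11

Derivation:
Step 1: +2 fires, +2 burnt (F count now 2)
Step 2: +2 fires, +2 burnt (F count now 2)
Step 3: +1 fires, +2 burnt (F count now 1)
Step 4: +2 fires, +1 burnt (F count now 2)
Step 5: +3 fires, +2 burnt (F count now 3)
Step 6: +1 fires, +3 burnt (F count now 1)
Step 7: +0 fires, +1 burnt (F count now 0)
Fire out after step 7
Initially T: 14, now '.': 22
Total burnt (originally-T cells now '.'): 11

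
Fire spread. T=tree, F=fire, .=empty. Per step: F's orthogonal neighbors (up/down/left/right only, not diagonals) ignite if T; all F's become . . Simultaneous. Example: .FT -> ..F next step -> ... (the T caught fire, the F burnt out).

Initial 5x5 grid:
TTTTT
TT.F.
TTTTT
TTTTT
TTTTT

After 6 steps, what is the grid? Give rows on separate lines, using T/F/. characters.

Step 1: 2 trees catch fire, 1 burn out
  TTTFT
  TT...
  TTTFT
  TTTTT
  TTTTT
Step 2: 5 trees catch fire, 2 burn out
  TTF.F
  TT...
  TTF.F
  TTTFT
  TTTTT
Step 3: 5 trees catch fire, 5 burn out
  TF...
  TT...
  TF...
  TTF.F
  TTTFT
Step 4: 6 trees catch fire, 5 burn out
  F....
  TF...
  F....
  TF...
  TTF.F
Step 5: 3 trees catch fire, 6 burn out
  .....
  F....
  .....
  F....
  TF...
Step 6: 1 trees catch fire, 3 burn out
  .....
  .....
  .....
  .....
  F....

.....
.....
.....
.....
F....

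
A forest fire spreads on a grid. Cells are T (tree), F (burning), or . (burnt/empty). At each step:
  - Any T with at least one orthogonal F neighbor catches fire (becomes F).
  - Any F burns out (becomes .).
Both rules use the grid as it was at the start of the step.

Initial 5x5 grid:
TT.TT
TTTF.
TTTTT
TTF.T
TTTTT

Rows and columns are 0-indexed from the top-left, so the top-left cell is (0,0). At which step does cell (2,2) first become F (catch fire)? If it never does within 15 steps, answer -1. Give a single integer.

Step 1: cell (2,2)='F' (+6 fires, +2 burnt)
  -> target ignites at step 1
Step 2: cell (2,2)='.' (+7 fires, +6 burnt)
Step 3: cell (2,2)='.' (+6 fires, +7 burnt)
Step 4: cell (2,2)='.' (+1 fires, +6 burnt)
Step 5: cell (2,2)='.' (+0 fires, +1 burnt)
  fire out at step 5

1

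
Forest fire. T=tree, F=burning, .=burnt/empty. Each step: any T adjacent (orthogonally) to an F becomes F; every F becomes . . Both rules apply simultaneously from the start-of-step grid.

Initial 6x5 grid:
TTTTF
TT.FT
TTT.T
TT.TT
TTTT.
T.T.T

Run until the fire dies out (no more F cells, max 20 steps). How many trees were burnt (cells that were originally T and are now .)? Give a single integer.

Step 1: +2 fires, +2 burnt (F count now 2)
Step 2: +2 fires, +2 burnt (F count now 2)
Step 3: +2 fires, +2 burnt (F count now 2)
Step 4: +3 fires, +2 burnt (F count now 3)
Step 5: +3 fires, +3 burnt (F count now 3)
Step 6: +4 fires, +3 burnt (F count now 4)
Step 7: +3 fires, +4 burnt (F count now 3)
Step 8: +1 fires, +3 burnt (F count now 1)
Step 9: +1 fires, +1 burnt (F count now 1)
Step 10: +0 fires, +1 burnt (F count now 0)
Fire out after step 10
Initially T: 22, now '.': 29
Total burnt (originally-T cells now '.'): 21

Answer: 21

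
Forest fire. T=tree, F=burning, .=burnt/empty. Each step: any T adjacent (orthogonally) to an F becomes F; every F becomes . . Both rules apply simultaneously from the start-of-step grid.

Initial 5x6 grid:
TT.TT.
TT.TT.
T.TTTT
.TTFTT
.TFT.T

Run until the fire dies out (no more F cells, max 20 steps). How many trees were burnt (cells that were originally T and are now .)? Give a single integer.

Answer: 15

Derivation:
Step 1: +5 fires, +2 burnt (F count now 5)
Step 2: +5 fires, +5 burnt (F count now 5)
Step 3: +4 fires, +5 burnt (F count now 4)
Step 4: +1 fires, +4 burnt (F count now 1)
Step 5: +0 fires, +1 burnt (F count now 0)
Fire out after step 5
Initially T: 20, now '.': 25
Total burnt (originally-T cells now '.'): 15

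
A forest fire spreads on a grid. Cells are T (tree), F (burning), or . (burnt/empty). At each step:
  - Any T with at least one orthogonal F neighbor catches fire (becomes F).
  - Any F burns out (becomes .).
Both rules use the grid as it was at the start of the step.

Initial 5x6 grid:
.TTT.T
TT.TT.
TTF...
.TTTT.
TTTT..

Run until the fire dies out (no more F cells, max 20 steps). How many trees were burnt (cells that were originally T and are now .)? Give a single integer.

Step 1: +2 fires, +1 burnt (F count now 2)
Step 2: +5 fires, +2 burnt (F count now 5)
Step 3: +5 fires, +5 burnt (F count now 5)
Step 4: +2 fires, +5 burnt (F count now 2)
Step 5: +1 fires, +2 burnt (F count now 1)
Step 6: +1 fires, +1 burnt (F count now 1)
Step 7: +1 fires, +1 burnt (F count now 1)
Step 8: +0 fires, +1 burnt (F count now 0)
Fire out after step 8
Initially T: 18, now '.': 29
Total burnt (originally-T cells now '.'): 17

Answer: 17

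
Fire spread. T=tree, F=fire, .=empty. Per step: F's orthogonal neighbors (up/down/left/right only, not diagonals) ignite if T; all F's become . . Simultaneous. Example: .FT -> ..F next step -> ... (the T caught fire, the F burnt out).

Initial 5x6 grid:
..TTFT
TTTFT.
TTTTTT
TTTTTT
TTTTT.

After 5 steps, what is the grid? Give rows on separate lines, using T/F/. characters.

Step 1: 5 trees catch fire, 2 burn out
  ..TF.F
  TTF.F.
  TTTFTT
  TTTTTT
  TTTTT.
Step 2: 5 trees catch fire, 5 burn out
  ..F...
  TF....
  TTF.FT
  TTTFTT
  TTTTT.
Step 3: 6 trees catch fire, 5 burn out
  ......
  F.....
  TF...F
  TTF.FT
  TTTFT.
Step 4: 5 trees catch fire, 6 burn out
  ......
  ......
  F.....
  TF...F
  TTF.F.
Step 5: 2 trees catch fire, 5 burn out
  ......
  ......
  ......
  F.....
  TF....

......
......
......
F.....
TF....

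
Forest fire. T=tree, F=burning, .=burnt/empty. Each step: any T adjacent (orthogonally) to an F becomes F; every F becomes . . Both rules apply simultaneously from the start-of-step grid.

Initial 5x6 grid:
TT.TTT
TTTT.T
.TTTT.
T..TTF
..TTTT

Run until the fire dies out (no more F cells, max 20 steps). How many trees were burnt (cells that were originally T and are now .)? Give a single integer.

Answer: 20

Derivation:
Step 1: +2 fires, +1 burnt (F count now 2)
Step 2: +3 fires, +2 burnt (F count now 3)
Step 3: +2 fires, +3 burnt (F count now 2)
Step 4: +3 fires, +2 burnt (F count now 3)
Step 5: +3 fires, +3 burnt (F count now 3)
Step 6: +2 fires, +3 burnt (F count now 2)
Step 7: +3 fires, +2 burnt (F count now 3)
Step 8: +2 fires, +3 burnt (F count now 2)
Step 9: +0 fires, +2 burnt (F count now 0)
Fire out after step 9
Initially T: 21, now '.': 29
Total burnt (originally-T cells now '.'): 20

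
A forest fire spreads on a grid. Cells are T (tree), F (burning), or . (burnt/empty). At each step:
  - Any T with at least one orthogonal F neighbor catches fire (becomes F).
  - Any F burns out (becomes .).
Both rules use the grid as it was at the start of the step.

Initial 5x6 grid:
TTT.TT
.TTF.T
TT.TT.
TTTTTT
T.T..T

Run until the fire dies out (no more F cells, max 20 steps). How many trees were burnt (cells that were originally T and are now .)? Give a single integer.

Step 1: +2 fires, +1 burnt (F count now 2)
Step 2: +4 fires, +2 burnt (F count now 4)
Step 3: +4 fires, +4 burnt (F count now 4)
Step 4: +5 fires, +4 burnt (F count now 5)
Step 5: +2 fires, +5 burnt (F count now 2)
Step 6: +1 fires, +2 burnt (F count now 1)
Step 7: +0 fires, +1 burnt (F count now 0)
Fire out after step 7
Initially T: 21, now '.': 27
Total burnt (originally-T cells now '.'): 18

Answer: 18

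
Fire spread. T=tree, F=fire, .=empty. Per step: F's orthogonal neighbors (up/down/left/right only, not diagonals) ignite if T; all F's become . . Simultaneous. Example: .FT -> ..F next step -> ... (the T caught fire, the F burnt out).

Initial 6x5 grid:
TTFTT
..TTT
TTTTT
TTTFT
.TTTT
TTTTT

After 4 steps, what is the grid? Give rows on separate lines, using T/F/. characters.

Step 1: 7 trees catch fire, 2 burn out
  TF.FT
  ..FTT
  TTTFT
  TTF.F
  .TTFT
  TTTTT
Step 2: 9 trees catch fire, 7 burn out
  F...F
  ...FT
  TTF.F
  TF...
  .TF.F
  TTTFT
Step 3: 6 trees catch fire, 9 burn out
  .....
  ....F
  TF...
  F....
  .F...
  TTF.F
Step 4: 2 trees catch fire, 6 burn out
  .....
  .....
  F....
  .....
  .....
  TF...

.....
.....
F....
.....
.....
TF...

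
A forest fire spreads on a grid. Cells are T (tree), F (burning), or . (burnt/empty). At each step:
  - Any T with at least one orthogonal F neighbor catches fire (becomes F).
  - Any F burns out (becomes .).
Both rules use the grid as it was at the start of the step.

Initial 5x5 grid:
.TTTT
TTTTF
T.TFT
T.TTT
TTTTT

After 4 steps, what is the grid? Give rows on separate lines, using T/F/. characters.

Step 1: 5 trees catch fire, 2 burn out
  .TTTF
  TTTF.
  T.F.F
  T.TFT
  TTTTT
Step 2: 5 trees catch fire, 5 burn out
  .TTF.
  TTF..
  T....
  T.F.F
  TTTFT
Step 3: 4 trees catch fire, 5 burn out
  .TF..
  TF...
  T....
  T....
  TTF.F
Step 4: 3 trees catch fire, 4 burn out
  .F...
  F....
  T....
  T....
  TF...

.F...
F....
T....
T....
TF...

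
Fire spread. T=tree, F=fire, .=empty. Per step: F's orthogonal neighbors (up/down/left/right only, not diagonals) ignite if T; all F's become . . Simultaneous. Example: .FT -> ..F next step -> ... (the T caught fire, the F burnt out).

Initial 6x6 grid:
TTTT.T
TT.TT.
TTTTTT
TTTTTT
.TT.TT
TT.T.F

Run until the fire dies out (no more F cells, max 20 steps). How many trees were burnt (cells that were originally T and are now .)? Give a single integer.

Answer: 26

Derivation:
Step 1: +1 fires, +1 burnt (F count now 1)
Step 2: +2 fires, +1 burnt (F count now 2)
Step 3: +2 fires, +2 burnt (F count now 2)
Step 4: +2 fires, +2 burnt (F count now 2)
Step 5: +3 fires, +2 burnt (F count now 3)
Step 6: +4 fires, +3 burnt (F count now 4)
Step 7: +4 fires, +4 burnt (F count now 4)
Step 8: +4 fires, +4 burnt (F count now 4)
Step 9: +3 fires, +4 burnt (F count now 3)
Step 10: +1 fires, +3 burnt (F count now 1)
Step 11: +0 fires, +1 burnt (F count now 0)
Fire out after step 11
Initially T: 28, now '.': 34
Total burnt (originally-T cells now '.'): 26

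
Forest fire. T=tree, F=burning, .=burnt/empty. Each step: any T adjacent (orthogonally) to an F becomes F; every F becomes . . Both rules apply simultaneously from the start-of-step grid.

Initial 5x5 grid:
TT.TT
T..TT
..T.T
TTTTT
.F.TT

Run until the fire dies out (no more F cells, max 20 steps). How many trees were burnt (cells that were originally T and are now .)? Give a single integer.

Answer: 13

Derivation:
Step 1: +1 fires, +1 burnt (F count now 1)
Step 2: +2 fires, +1 burnt (F count now 2)
Step 3: +2 fires, +2 burnt (F count now 2)
Step 4: +2 fires, +2 burnt (F count now 2)
Step 5: +2 fires, +2 burnt (F count now 2)
Step 6: +1 fires, +2 burnt (F count now 1)
Step 7: +2 fires, +1 burnt (F count now 2)
Step 8: +1 fires, +2 burnt (F count now 1)
Step 9: +0 fires, +1 burnt (F count now 0)
Fire out after step 9
Initially T: 16, now '.': 22
Total burnt (originally-T cells now '.'): 13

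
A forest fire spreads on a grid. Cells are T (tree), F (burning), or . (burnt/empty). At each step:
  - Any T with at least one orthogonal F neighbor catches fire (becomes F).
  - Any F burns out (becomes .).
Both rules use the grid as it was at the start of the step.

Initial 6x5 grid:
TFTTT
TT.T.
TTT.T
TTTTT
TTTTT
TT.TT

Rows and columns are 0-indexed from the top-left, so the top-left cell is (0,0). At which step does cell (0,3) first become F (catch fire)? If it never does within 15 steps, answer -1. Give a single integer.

Step 1: cell (0,3)='T' (+3 fires, +1 burnt)
Step 2: cell (0,3)='F' (+3 fires, +3 burnt)
  -> target ignites at step 2
Step 3: cell (0,3)='.' (+5 fires, +3 burnt)
Step 4: cell (0,3)='.' (+3 fires, +5 burnt)
Step 5: cell (0,3)='.' (+4 fires, +3 burnt)
Step 6: cell (0,3)='.' (+3 fires, +4 burnt)
Step 7: cell (0,3)='.' (+3 fires, +3 burnt)
Step 8: cell (0,3)='.' (+1 fires, +3 burnt)
Step 9: cell (0,3)='.' (+0 fires, +1 burnt)
  fire out at step 9

2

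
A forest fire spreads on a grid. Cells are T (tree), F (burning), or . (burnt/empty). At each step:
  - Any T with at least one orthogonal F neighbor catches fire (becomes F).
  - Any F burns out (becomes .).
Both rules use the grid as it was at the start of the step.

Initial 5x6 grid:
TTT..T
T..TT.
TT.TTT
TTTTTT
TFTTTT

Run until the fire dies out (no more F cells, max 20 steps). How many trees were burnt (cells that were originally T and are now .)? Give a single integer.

Answer: 22

Derivation:
Step 1: +3 fires, +1 burnt (F count now 3)
Step 2: +4 fires, +3 burnt (F count now 4)
Step 3: +3 fires, +4 burnt (F count now 3)
Step 4: +4 fires, +3 burnt (F count now 4)
Step 5: +4 fires, +4 burnt (F count now 4)
Step 6: +3 fires, +4 burnt (F count now 3)
Step 7: +1 fires, +3 burnt (F count now 1)
Step 8: +0 fires, +1 burnt (F count now 0)
Fire out after step 8
Initially T: 23, now '.': 29
Total burnt (originally-T cells now '.'): 22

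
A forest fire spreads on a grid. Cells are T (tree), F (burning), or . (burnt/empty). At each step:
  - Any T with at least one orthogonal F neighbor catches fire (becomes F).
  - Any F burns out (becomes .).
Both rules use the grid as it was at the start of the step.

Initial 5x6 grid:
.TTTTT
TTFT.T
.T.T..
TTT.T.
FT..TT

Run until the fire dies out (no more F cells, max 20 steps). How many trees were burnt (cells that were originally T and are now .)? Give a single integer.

Answer: 15

Derivation:
Step 1: +5 fires, +2 burnt (F count now 5)
Step 2: +6 fires, +5 burnt (F count now 6)
Step 3: +2 fires, +6 burnt (F count now 2)
Step 4: +1 fires, +2 burnt (F count now 1)
Step 5: +1 fires, +1 burnt (F count now 1)
Step 6: +0 fires, +1 burnt (F count now 0)
Fire out after step 6
Initially T: 18, now '.': 27
Total burnt (originally-T cells now '.'): 15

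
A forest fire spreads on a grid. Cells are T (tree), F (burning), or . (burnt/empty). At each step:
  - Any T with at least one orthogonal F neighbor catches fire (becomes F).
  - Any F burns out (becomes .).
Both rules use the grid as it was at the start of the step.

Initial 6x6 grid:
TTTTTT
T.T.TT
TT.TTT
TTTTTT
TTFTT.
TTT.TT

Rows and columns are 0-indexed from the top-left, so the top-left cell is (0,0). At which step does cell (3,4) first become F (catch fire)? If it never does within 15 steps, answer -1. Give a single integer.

Step 1: cell (3,4)='T' (+4 fires, +1 burnt)
Step 2: cell (3,4)='T' (+5 fires, +4 burnt)
Step 3: cell (3,4)='F' (+6 fires, +5 burnt)
  -> target ignites at step 3
Step 4: cell (3,4)='.' (+4 fires, +6 burnt)
Step 5: cell (3,4)='.' (+3 fires, +4 burnt)
Step 6: cell (3,4)='.' (+3 fires, +3 burnt)
Step 7: cell (3,4)='.' (+3 fires, +3 burnt)
Step 8: cell (3,4)='.' (+1 fires, +3 burnt)
Step 9: cell (3,4)='.' (+1 fires, +1 burnt)
Step 10: cell (3,4)='.' (+0 fires, +1 burnt)
  fire out at step 10

3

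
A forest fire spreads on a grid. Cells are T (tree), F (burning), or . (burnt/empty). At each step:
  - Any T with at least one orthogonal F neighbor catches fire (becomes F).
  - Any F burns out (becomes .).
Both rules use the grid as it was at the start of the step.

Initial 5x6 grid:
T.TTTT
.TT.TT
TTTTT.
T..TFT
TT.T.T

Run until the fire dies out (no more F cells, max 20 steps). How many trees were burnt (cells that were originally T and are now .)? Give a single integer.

Answer: 20

Derivation:
Step 1: +3 fires, +1 burnt (F count now 3)
Step 2: +4 fires, +3 burnt (F count now 4)
Step 3: +3 fires, +4 burnt (F count now 3)
Step 4: +4 fires, +3 burnt (F count now 4)
Step 5: +3 fires, +4 burnt (F count now 3)
Step 6: +1 fires, +3 burnt (F count now 1)
Step 7: +1 fires, +1 burnt (F count now 1)
Step 8: +1 fires, +1 burnt (F count now 1)
Step 9: +0 fires, +1 burnt (F count now 0)
Fire out after step 9
Initially T: 21, now '.': 29
Total burnt (originally-T cells now '.'): 20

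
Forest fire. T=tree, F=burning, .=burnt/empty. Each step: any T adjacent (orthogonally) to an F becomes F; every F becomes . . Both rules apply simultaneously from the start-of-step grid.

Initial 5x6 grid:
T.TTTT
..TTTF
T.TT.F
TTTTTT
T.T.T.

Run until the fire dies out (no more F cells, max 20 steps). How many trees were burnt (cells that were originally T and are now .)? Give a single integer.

Step 1: +3 fires, +2 burnt (F count now 3)
Step 2: +3 fires, +3 burnt (F count now 3)
Step 3: +5 fires, +3 burnt (F count now 5)
Step 4: +3 fires, +5 burnt (F count now 3)
Step 5: +2 fires, +3 burnt (F count now 2)
Step 6: +1 fires, +2 burnt (F count now 1)
Step 7: +2 fires, +1 burnt (F count now 2)
Step 8: +0 fires, +2 burnt (F count now 0)
Fire out after step 8
Initially T: 20, now '.': 29
Total burnt (originally-T cells now '.'): 19

Answer: 19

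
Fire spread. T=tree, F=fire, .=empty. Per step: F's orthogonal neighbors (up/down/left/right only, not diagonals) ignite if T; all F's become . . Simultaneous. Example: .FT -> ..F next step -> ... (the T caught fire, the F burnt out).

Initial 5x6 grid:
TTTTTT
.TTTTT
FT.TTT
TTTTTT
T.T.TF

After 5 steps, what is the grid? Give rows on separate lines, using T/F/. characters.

Step 1: 4 trees catch fire, 2 burn out
  TTTTTT
  .TTTTT
  .F.TTT
  FTTTTF
  T.T.F.
Step 2: 5 trees catch fire, 4 burn out
  TTTTTT
  .FTTTT
  ...TTF
  .FTTF.
  F.T...
Step 3: 6 trees catch fire, 5 burn out
  TFTTTT
  ..FTTF
  ...TF.
  ..FF..
  ..T...
Step 4: 7 trees catch fire, 6 burn out
  F.FTTF
  ...FF.
  ...F..
  ......
  ..F...
Step 5: 2 trees catch fire, 7 burn out
  ...FF.
  ......
  ......
  ......
  ......

...FF.
......
......
......
......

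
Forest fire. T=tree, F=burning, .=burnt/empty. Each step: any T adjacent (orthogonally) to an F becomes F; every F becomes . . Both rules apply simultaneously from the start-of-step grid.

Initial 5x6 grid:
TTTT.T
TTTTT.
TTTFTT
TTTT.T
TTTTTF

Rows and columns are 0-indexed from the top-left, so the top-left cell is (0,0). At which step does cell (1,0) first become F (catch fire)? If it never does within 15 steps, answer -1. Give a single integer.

Step 1: cell (1,0)='T' (+6 fires, +2 burnt)
Step 2: cell (1,0)='T' (+7 fires, +6 burnt)
Step 3: cell (1,0)='T' (+5 fires, +7 burnt)
Step 4: cell (1,0)='F' (+4 fires, +5 burnt)
  -> target ignites at step 4
Step 5: cell (1,0)='.' (+2 fires, +4 burnt)
Step 6: cell (1,0)='.' (+0 fires, +2 burnt)
  fire out at step 6

4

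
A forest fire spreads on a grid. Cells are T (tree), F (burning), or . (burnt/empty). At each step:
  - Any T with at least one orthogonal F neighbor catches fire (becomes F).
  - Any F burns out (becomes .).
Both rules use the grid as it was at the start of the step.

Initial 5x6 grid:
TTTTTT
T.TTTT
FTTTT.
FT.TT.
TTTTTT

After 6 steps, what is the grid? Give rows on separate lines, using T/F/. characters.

Step 1: 4 trees catch fire, 2 burn out
  TTTTTT
  F.TTTT
  .FTTT.
  .F.TT.
  FTTTTT
Step 2: 3 trees catch fire, 4 burn out
  FTTTTT
  ..TTTT
  ..FTT.
  ...TT.
  .FTTTT
Step 3: 4 trees catch fire, 3 burn out
  .FTTTT
  ..FTTT
  ...FT.
  ...TT.
  ..FTTT
Step 4: 5 trees catch fire, 4 burn out
  ..FTTT
  ...FTT
  ....F.
  ...FT.
  ...FTT
Step 5: 4 trees catch fire, 5 burn out
  ...FTT
  ....FT
  ......
  ....F.
  ....FT
Step 6: 3 trees catch fire, 4 burn out
  ....FT
  .....F
  ......
  ......
  .....F

....FT
.....F
......
......
.....F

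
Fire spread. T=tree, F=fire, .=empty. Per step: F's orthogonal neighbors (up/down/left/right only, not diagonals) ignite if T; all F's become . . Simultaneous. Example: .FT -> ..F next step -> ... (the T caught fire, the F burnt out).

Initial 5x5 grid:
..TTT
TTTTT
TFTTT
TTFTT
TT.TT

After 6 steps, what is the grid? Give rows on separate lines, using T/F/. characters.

Step 1: 5 trees catch fire, 2 burn out
  ..TTT
  TFTTT
  F.FTT
  TF.FT
  TT.TT
Step 2: 7 trees catch fire, 5 burn out
  ..TTT
  F.FTT
  ...FT
  F...F
  TF.FT
Step 3: 5 trees catch fire, 7 burn out
  ..FTT
  ...FT
  ....F
  .....
  F...F
Step 4: 2 trees catch fire, 5 burn out
  ...FT
  ....F
  .....
  .....
  .....
Step 5: 1 trees catch fire, 2 burn out
  ....F
  .....
  .....
  .....
  .....
Step 6: 0 trees catch fire, 1 burn out
  .....
  .....
  .....
  .....
  .....

.....
.....
.....
.....
.....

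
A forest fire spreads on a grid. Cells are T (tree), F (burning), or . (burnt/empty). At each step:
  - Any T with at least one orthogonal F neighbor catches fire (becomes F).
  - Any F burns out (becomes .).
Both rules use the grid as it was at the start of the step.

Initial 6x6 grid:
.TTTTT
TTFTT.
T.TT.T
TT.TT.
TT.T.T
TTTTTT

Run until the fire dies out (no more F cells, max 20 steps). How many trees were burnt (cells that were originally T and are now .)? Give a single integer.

Answer: 26

Derivation:
Step 1: +4 fires, +1 burnt (F count now 4)
Step 2: +5 fires, +4 burnt (F count now 5)
Step 3: +3 fires, +5 burnt (F count now 3)
Step 4: +4 fires, +3 burnt (F count now 4)
Step 5: +3 fires, +4 burnt (F count now 3)
Step 6: +4 fires, +3 burnt (F count now 4)
Step 7: +2 fires, +4 burnt (F count now 2)
Step 8: +1 fires, +2 burnt (F count now 1)
Step 9: +0 fires, +1 burnt (F count now 0)
Fire out after step 9
Initially T: 27, now '.': 35
Total burnt (originally-T cells now '.'): 26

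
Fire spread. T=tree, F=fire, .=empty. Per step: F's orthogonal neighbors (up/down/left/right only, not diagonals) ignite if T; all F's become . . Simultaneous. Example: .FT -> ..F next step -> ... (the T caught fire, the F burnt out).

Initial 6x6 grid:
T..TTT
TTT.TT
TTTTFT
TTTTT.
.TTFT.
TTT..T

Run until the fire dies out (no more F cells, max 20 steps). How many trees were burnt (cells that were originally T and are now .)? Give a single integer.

Answer: 25

Derivation:
Step 1: +7 fires, +2 burnt (F count now 7)
Step 2: +6 fires, +7 burnt (F count now 6)
Step 3: +6 fires, +6 burnt (F count now 6)
Step 4: +4 fires, +6 burnt (F count now 4)
Step 5: +1 fires, +4 burnt (F count now 1)
Step 6: +1 fires, +1 burnt (F count now 1)
Step 7: +0 fires, +1 burnt (F count now 0)
Fire out after step 7
Initially T: 26, now '.': 35
Total burnt (originally-T cells now '.'): 25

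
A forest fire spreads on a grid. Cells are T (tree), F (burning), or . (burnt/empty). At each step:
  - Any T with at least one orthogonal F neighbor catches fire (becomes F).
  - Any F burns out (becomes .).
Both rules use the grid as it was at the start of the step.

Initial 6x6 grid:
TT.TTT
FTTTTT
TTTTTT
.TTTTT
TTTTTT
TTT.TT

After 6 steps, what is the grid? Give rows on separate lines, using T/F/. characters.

Step 1: 3 trees catch fire, 1 burn out
  FT.TTT
  .FTTTT
  FTTTTT
  .TTTTT
  TTTTTT
  TTT.TT
Step 2: 3 trees catch fire, 3 burn out
  .F.TTT
  ..FTTT
  .FTTTT
  .TTTTT
  TTTTTT
  TTT.TT
Step 3: 3 trees catch fire, 3 burn out
  ...TTT
  ...FTT
  ..FTTT
  .FTTTT
  TTTTTT
  TTT.TT
Step 4: 5 trees catch fire, 3 burn out
  ...FTT
  ....FT
  ...FTT
  ..FTTT
  TFTTTT
  TTT.TT
Step 5: 7 trees catch fire, 5 burn out
  ....FT
  .....F
  ....FT
  ...FTT
  F.FTTT
  TFT.TT
Step 6: 6 trees catch fire, 7 burn out
  .....F
  ......
  .....F
  ....FT
  ...FTT
  F.F.TT

.....F
......
.....F
....FT
...FTT
F.F.TT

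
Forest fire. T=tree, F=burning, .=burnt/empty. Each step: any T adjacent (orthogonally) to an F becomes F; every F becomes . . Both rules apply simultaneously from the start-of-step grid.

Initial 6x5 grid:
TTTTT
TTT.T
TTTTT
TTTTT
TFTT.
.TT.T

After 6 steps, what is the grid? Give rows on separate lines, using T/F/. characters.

Step 1: 4 trees catch fire, 1 burn out
  TTTTT
  TTT.T
  TTTTT
  TFTTT
  F.FT.
  .FT.T
Step 2: 5 trees catch fire, 4 burn out
  TTTTT
  TTT.T
  TFTTT
  F.FTT
  ...F.
  ..F.T
Step 3: 4 trees catch fire, 5 burn out
  TTTTT
  TFT.T
  F.FTT
  ...FT
  .....
  ....T
Step 4: 5 trees catch fire, 4 burn out
  TFTTT
  F.F.T
  ...FT
  ....F
  .....
  ....T
Step 5: 3 trees catch fire, 5 burn out
  F.FTT
  ....T
  ....F
  .....
  .....
  ....T
Step 6: 2 trees catch fire, 3 burn out
  ...FT
  ....F
  .....
  .....
  .....
  ....T

...FT
....F
.....
.....
.....
....T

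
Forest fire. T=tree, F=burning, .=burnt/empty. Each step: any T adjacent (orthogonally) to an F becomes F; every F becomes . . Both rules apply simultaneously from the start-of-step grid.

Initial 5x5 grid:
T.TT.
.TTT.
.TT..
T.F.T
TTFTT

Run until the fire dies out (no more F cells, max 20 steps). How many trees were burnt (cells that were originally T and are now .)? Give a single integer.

Answer: 13

Derivation:
Step 1: +3 fires, +2 burnt (F count now 3)
Step 2: +4 fires, +3 burnt (F count now 4)
Step 3: +5 fires, +4 burnt (F count now 5)
Step 4: +1 fires, +5 burnt (F count now 1)
Step 5: +0 fires, +1 burnt (F count now 0)
Fire out after step 5
Initially T: 14, now '.': 24
Total burnt (originally-T cells now '.'): 13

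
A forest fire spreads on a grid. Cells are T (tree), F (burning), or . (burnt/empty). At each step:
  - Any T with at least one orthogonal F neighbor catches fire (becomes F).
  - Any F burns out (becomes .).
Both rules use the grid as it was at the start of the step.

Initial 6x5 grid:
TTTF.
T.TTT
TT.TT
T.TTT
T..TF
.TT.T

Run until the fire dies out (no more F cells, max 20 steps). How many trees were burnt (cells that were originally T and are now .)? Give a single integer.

Answer: 18

Derivation:
Step 1: +5 fires, +2 burnt (F count now 5)
Step 2: +6 fires, +5 burnt (F count now 6)
Step 3: +2 fires, +6 burnt (F count now 2)
Step 4: +1 fires, +2 burnt (F count now 1)
Step 5: +1 fires, +1 burnt (F count now 1)
Step 6: +2 fires, +1 burnt (F count now 2)
Step 7: +1 fires, +2 burnt (F count now 1)
Step 8: +0 fires, +1 burnt (F count now 0)
Fire out after step 8
Initially T: 20, now '.': 28
Total burnt (originally-T cells now '.'): 18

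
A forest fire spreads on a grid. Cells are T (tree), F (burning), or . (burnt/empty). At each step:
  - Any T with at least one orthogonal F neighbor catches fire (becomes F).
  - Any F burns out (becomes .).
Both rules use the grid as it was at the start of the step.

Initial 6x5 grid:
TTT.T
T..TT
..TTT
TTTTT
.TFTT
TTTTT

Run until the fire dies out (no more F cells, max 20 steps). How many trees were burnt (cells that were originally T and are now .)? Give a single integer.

Answer: 19

Derivation:
Step 1: +4 fires, +1 burnt (F count now 4)
Step 2: +6 fires, +4 burnt (F count now 6)
Step 3: +5 fires, +6 burnt (F count now 5)
Step 4: +2 fires, +5 burnt (F count now 2)
Step 5: +1 fires, +2 burnt (F count now 1)
Step 6: +1 fires, +1 burnt (F count now 1)
Step 7: +0 fires, +1 burnt (F count now 0)
Fire out after step 7
Initially T: 23, now '.': 26
Total burnt (originally-T cells now '.'): 19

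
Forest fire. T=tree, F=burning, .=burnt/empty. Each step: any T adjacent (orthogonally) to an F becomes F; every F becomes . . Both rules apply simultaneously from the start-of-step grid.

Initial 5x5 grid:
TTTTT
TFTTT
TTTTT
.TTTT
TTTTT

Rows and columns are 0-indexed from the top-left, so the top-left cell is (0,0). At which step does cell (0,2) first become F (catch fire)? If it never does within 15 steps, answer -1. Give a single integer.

Step 1: cell (0,2)='T' (+4 fires, +1 burnt)
Step 2: cell (0,2)='F' (+6 fires, +4 burnt)
  -> target ignites at step 2
Step 3: cell (0,2)='.' (+5 fires, +6 burnt)
Step 4: cell (0,2)='.' (+5 fires, +5 burnt)
Step 5: cell (0,2)='.' (+2 fires, +5 burnt)
Step 6: cell (0,2)='.' (+1 fires, +2 burnt)
Step 7: cell (0,2)='.' (+0 fires, +1 burnt)
  fire out at step 7

2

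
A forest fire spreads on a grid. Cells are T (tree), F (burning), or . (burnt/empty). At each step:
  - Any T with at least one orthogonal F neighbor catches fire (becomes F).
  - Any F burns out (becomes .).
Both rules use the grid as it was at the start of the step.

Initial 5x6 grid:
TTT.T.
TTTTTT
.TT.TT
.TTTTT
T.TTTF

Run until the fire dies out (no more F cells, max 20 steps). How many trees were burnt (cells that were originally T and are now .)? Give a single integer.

Answer: 22

Derivation:
Step 1: +2 fires, +1 burnt (F count now 2)
Step 2: +3 fires, +2 burnt (F count now 3)
Step 3: +4 fires, +3 burnt (F count now 4)
Step 4: +2 fires, +4 burnt (F count now 2)
Step 5: +4 fires, +2 burnt (F count now 4)
Step 6: +2 fires, +4 burnt (F count now 2)
Step 7: +2 fires, +2 burnt (F count now 2)
Step 8: +2 fires, +2 burnt (F count now 2)
Step 9: +1 fires, +2 burnt (F count now 1)
Step 10: +0 fires, +1 burnt (F count now 0)
Fire out after step 10
Initially T: 23, now '.': 29
Total burnt (originally-T cells now '.'): 22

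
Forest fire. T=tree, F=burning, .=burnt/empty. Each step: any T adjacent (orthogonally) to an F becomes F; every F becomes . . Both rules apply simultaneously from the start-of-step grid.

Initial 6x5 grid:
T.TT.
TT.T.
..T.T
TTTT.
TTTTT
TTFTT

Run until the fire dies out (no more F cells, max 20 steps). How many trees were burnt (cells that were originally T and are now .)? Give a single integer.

Answer: 14

Derivation:
Step 1: +3 fires, +1 burnt (F count now 3)
Step 2: +5 fires, +3 burnt (F count now 5)
Step 3: +5 fires, +5 burnt (F count now 5)
Step 4: +1 fires, +5 burnt (F count now 1)
Step 5: +0 fires, +1 burnt (F count now 0)
Fire out after step 5
Initially T: 21, now '.': 23
Total burnt (originally-T cells now '.'): 14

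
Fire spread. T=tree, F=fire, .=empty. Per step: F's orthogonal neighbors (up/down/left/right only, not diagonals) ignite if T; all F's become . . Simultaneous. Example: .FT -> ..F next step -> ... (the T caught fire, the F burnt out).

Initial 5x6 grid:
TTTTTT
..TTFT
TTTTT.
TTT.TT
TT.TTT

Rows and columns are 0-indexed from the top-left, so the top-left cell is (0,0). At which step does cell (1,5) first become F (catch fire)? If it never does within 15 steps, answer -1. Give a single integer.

Step 1: cell (1,5)='F' (+4 fires, +1 burnt)
  -> target ignites at step 1
Step 2: cell (1,5)='.' (+5 fires, +4 burnt)
Step 3: cell (1,5)='.' (+4 fires, +5 burnt)
Step 4: cell (1,5)='.' (+5 fires, +4 burnt)
Step 5: cell (1,5)='.' (+3 fires, +5 burnt)
Step 6: cell (1,5)='.' (+2 fires, +3 burnt)
Step 7: cell (1,5)='.' (+1 fires, +2 burnt)
Step 8: cell (1,5)='.' (+0 fires, +1 burnt)
  fire out at step 8

1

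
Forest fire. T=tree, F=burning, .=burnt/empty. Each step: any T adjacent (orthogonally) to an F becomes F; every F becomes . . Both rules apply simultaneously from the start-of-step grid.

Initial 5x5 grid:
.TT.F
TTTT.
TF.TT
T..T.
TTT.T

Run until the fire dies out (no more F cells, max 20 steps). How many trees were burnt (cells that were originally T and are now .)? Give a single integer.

Answer: 14

Derivation:
Step 1: +2 fires, +2 burnt (F count now 2)
Step 2: +4 fires, +2 burnt (F count now 4)
Step 3: +3 fires, +4 burnt (F count now 3)
Step 4: +2 fires, +3 burnt (F count now 2)
Step 5: +3 fires, +2 burnt (F count now 3)
Step 6: +0 fires, +3 burnt (F count now 0)
Fire out after step 6
Initially T: 15, now '.': 24
Total burnt (originally-T cells now '.'): 14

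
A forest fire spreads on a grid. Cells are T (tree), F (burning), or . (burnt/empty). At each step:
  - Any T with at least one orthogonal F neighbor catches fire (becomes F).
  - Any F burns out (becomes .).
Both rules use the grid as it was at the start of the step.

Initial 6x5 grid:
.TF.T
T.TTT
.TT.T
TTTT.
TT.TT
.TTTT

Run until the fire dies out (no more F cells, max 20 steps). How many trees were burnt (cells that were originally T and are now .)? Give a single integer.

Step 1: +2 fires, +1 burnt (F count now 2)
Step 2: +2 fires, +2 burnt (F count now 2)
Step 3: +3 fires, +2 burnt (F count now 3)
Step 4: +4 fires, +3 burnt (F count now 4)
Step 5: +3 fires, +4 burnt (F count now 3)
Step 6: +4 fires, +3 burnt (F count now 4)
Step 7: +2 fires, +4 burnt (F count now 2)
Step 8: +0 fires, +2 burnt (F count now 0)
Fire out after step 8
Initially T: 21, now '.': 29
Total burnt (originally-T cells now '.'): 20

Answer: 20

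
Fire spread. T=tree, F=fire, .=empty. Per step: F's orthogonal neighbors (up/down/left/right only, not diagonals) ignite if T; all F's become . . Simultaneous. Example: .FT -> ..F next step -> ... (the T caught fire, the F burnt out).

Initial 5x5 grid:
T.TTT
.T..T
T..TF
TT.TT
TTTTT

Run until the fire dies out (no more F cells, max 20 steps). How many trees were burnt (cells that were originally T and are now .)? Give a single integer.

Answer: 15

Derivation:
Step 1: +3 fires, +1 burnt (F count now 3)
Step 2: +3 fires, +3 burnt (F count now 3)
Step 3: +2 fires, +3 burnt (F count now 2)
Step 4: +2 fires, +2 burnt (F count now 2)
Step 5: +1 fires, +2 burnt (F count now 1)
Step 6: +2 fires, +1 burnt (F count now 2)
Step 7: +1 fires, +2 burnt (F count now 1)
Step 8: +1 fires, +1 burnt (F count now 1)
Step 9: +0 fires, +1 burnt (F count now 0)
Fire out after step 9
Initially T: 17, now '.': 23
Total burnt (originally-T cells now '.'): 15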